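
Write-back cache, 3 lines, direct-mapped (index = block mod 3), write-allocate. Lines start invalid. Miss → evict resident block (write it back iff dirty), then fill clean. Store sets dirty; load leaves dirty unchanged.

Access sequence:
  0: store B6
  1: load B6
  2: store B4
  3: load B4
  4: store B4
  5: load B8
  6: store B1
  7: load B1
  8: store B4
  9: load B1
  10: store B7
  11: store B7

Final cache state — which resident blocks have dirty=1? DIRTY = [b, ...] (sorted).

DIRTY = [6, 7]

  0 | W B6 → L0 miss [D]
  1 | R B6 → L0 hit [D]
  2 | W B4 → L1 miss [D]
  3 | R B4 → L1 hit [D]
  4 | W B4 → L1 hit [D]
  5 | R B8 → L2 miss [-]
  6 | W B1 → L1 miss wb→B4 [D]
  7 | R B1 → L1 hit [D]
  8 | W B4 → L1 miss wb→B1 [D]
  9 | R B1 → L1 miss wb→B4 [-]
  10 | W B7 → L1 miss [D]
  11 | W B7 → L1 hit [D]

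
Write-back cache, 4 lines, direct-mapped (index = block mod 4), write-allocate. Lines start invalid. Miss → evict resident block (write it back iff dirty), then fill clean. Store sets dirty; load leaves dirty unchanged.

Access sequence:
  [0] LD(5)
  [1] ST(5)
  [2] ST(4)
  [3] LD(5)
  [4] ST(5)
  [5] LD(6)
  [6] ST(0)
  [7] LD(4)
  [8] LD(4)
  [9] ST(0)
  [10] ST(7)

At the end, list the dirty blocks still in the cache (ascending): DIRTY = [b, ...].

0: R B5 -> L1 miss  d=-]
1: W B5 -> L1 hit  d=D]
2: W B4 -> L0 miss  d=D]
3: R B5 -> L1 hit  d=D]
4: W B5 -> L1 hit  d=D]
5: R B6 -> L2 miss  d=-]
6: W B0 -> L0 miss wb->B4  d=D]
7: R B4 -> L0 miss wb->B0  d=-]
8: R B4 -> L0 hit  d=-]
9: W B0 -> L0 miss  d=D]
10: W B7 -> L3 miss  d=D]

DIRTY = [0, 5, 7]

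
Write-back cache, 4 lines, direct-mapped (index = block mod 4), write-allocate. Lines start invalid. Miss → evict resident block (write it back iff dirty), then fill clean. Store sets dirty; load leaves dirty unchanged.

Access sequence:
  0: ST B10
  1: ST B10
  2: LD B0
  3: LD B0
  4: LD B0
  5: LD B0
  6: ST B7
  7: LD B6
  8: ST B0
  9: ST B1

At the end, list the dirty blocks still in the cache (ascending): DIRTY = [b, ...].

0: W B10 -> L2 miss  d=D]
1: W B10 -> L2 hit  d=D]
2: R B0 -> L0 miss  d=-]
3: R B0 -> L0 hit  d=-]
4: R B0 -> L0 hit  d=-]
5: R B0 -> L0 hit  d=-]
6: W B7 -> L3 miss  d=D]
7: R B6 -> L2 miss wb->B10  d=-]
8: W B0 -> L0 hit  d=D]
9: W B1 -> L1 miss  d=D]

DIRTY = [0, 1, 7]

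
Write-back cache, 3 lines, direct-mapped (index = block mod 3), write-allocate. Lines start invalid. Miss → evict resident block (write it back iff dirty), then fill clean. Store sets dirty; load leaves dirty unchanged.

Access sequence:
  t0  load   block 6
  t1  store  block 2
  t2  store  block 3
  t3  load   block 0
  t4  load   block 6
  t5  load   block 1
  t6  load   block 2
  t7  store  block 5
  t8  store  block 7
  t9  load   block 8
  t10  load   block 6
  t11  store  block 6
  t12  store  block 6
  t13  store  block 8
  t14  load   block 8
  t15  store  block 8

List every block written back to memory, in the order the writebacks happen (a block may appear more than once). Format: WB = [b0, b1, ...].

WB = [3, 2, 5]

  0 | R B6 → L0 miss [-]
  1 | W B2 → L2 miss [D]
  2 | W B3 → L0 miss [D]
  3 | R B0 → L0 miss wb→B3 [-]
  4 | R B6 → L0 miss [-]
  5 | R B1 → L1 miss [-]
  6 | R B2 → L2 hit [D]
  7 | W B5 → L2 miss wb→B2 [D]
  8 | W B7 → L1 miss [D]
  9 | R B8 → L2 miss wb→B5 [-]
  10 | R B6 → L0 hit [-]
  11 | W B6 → L0 hit [D]
  12 | W B6 → L0 hit [D]
  13 | W B8 → L2 hit [D]
  14 | R B8 → L2 hit [D]
  15 | W B8 → L2 hit [D]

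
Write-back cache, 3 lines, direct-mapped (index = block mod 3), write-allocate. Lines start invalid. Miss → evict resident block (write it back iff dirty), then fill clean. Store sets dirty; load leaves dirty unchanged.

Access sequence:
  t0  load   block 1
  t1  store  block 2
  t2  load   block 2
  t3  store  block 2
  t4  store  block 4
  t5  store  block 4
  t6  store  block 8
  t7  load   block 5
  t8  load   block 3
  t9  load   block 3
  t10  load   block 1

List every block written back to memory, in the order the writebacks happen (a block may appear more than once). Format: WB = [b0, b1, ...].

WB = [2, 8, 4]

0: R B1 → L1 miss [-]
1: W B2 → L2 miss [D]
2: R B2 → L2 hit [D]
3: W B2 → L2 hit [D]
4: W B4 → L1 miss [D]
5: W B4 → L1 hit [D]
6: W B8 → L2 miss wb→B2 [D]
7: R B5 → L2 miss wb→B8 [-]
8: R B3 → L0 miss [-]
9: R B3 → L0 hit [-]
10: R B1 → L1 miss wb→B4 [-]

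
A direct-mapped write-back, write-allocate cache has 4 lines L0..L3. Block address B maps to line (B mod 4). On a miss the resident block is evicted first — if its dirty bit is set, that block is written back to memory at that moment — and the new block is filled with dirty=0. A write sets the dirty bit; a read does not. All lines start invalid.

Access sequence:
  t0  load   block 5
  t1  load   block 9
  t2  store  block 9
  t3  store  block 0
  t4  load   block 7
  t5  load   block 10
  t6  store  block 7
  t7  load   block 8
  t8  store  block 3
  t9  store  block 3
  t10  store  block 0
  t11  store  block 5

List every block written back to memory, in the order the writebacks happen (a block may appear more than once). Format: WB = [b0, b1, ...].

WB = [0, 7, 9]

0: R B5 → L1 miss [-]
1: R B9 → L1 miss [-]
2: W B9 → L1 hit [D]
3: W B0 → L0 miss [D]
4: R B7 → L3 miss [-]
5: R B10 → L2 miss [-]
6: W B7 → L3 hit [D]
7: R B8 → L0 miss wb→B0 [-]
8: W B3 → L3 miss wb→B7 [D]
9: W B3 → L3 hit [D]
10: W B0 → L0 miss [D]
11: W B5 → L1 miss wb→B9 [D]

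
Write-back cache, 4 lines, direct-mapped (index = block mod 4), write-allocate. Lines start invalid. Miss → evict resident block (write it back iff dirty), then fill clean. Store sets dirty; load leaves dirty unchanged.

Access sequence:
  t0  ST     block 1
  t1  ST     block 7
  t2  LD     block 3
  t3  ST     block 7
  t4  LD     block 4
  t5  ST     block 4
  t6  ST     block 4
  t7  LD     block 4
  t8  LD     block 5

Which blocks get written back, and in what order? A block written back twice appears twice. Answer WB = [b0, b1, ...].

WB = [7, 1]

0: W B1 → L1 miss [D]
1: W B7 → L3 miss [D]
2: R B3 → L3 miss wb→B7 [-]
3: W B7 → L3 miss [D]
4: R B4 → L0 miss [-]
5: W B4 → L0 hit [D]
6: W B4 → L0 hit [D]
7: R B4 → L0 hit [D]
8: R B5 → L1 miss wb→B1 [-]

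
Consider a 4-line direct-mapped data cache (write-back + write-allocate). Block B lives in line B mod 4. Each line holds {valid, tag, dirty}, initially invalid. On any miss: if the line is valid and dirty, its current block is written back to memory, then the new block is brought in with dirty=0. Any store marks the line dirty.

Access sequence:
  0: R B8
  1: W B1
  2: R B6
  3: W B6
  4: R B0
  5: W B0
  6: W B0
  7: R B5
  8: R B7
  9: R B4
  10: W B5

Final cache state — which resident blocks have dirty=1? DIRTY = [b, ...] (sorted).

DIRTY = [5, 6]

0: R B8 → L0 miss [-]
1: W B1 → L1 miss [D]
2: R B6 → L2 miss [-]
3: W B6 → L2 hit [D]
4: R B0 → L0 miss [-]
5: W B0 → L0 hit [D]
6: W B0 → L0 hit [D]
7: R B5 → L1 miss wb→B1 [-]
8: R B7 → L3 miss [-]
9: R B4 → L0 miss wb→B0 [-]
10: W B5 → L1 hit [D]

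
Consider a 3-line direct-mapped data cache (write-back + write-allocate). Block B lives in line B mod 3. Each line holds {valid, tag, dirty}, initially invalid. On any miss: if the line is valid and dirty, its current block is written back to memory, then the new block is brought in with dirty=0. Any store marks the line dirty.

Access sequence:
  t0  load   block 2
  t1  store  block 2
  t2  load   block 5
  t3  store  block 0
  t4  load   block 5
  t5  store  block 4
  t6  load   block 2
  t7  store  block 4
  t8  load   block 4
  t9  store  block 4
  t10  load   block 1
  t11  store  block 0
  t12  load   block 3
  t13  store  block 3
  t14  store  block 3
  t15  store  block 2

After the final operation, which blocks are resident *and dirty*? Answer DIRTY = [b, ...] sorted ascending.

DIRTY = [2, 3]

0: R B2 -> L2 miss  d=-]
1: W B2 -> L2 hit  d=D]
2: R B5 -> L2 miss wb->B2  d=-]
3: W B0 -> L0 miss  d=D]
4: R B5 -> L2 hit  d=-]
5: W B4 -> L1 miss  d=D]
6: R B2 -> L2 miss  d=-]
7: W B4 -> L1 hit  d=D]
8: R B4 -> L1 hit  d=D]
9: W B4 -> L1 hit  d=D]
10: R B1 -> L1 miss wb->B4  d=-]
11: W B0 -> L0 hit  d=D]
12: R B3 -> L0 miss wb->B0  d=-]
13: W B3 -> L0 hit  d=D]
14: W B3 -> L0 hit  d=D]
15: W B2 -> L2 hit  d=D]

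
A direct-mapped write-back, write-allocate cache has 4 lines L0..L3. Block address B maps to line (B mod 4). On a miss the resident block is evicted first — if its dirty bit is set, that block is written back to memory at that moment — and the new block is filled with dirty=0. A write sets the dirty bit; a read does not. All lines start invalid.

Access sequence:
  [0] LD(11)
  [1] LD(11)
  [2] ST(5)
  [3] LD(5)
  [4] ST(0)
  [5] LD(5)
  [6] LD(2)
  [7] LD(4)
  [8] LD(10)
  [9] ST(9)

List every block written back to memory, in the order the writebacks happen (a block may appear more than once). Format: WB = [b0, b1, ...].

0: R B11 → L3 miss [-]
1: R B11 → L3 hit [-]
2: W B5 → L1 miss [D]
3: R B5 → L1 hit [D]
4: W B0 → L0 miss [D]
5: R B5 → L1 hit [D]
6: R B2 → L2 miss [-]
7: R B4 → L0 miss wb→B0 [-]
8: R B10 → L2 miss [-]
9: W B9 → L1 miss wb→B5 [D]

WB = [0, 5]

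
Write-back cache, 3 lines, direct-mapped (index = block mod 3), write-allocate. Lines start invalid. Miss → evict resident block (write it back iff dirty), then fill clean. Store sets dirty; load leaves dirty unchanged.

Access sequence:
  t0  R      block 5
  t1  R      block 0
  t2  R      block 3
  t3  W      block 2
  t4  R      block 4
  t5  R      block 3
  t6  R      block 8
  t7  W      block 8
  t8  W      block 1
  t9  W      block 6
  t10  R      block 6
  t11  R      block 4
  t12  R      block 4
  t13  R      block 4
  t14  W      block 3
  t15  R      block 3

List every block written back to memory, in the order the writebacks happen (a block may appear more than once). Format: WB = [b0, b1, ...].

0: R B5 -> L2 miss  d=-]
1: R B0 -> L0 miss  d=-]
2: R B3 -> L0 miss  d=-]
3: W B2 -> L2 miss  d=D]
4: R B4 -> L1 miss  d=-]
5: R B3 -> L0 hit  d=-]
6: R B8 -> L2 miss wb->B2  d=-]
7: W B8 -> L2 hit  d=D]
8: W B1 -> L1 miss  d=D]
9: W B6 -> L0 miss  d=D]
10: R B6 -> L0 hit  d=D]
11: R B4 -> L1 miss wb->B1  d=-]
12: R B4 -> L1 hit  d=-]
13: R B4 -> L1 hit  d=-]
14: W B3 -> L0 miss wb->B6  d=D]
15: R B3 -> L0 hit  d=D]

WB = [2, 1, 6]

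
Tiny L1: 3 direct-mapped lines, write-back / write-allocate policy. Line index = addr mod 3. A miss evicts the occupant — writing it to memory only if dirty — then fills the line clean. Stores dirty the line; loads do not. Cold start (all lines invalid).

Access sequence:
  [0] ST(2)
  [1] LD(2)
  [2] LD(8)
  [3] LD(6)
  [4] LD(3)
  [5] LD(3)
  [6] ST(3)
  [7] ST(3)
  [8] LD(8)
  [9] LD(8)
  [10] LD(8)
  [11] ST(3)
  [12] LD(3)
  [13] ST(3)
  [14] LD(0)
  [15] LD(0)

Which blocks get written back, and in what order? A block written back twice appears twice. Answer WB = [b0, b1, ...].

0: W B2 -> L2 miss  d=D]
1: R B2 -> L2 hit  d=D]
2: R B8 -> L2 miss wb->B2  d=-]
3: R B6 -> L0 miss  d=-]
4: R B3 -> L0 miss  d=-]
5: R B3 -> L0 hit  d=-]
6: W B3 -> L0 hit  d=D]
7: W B3 -> L0 hit  d=D]
8: R B8 -> L2 hit  d=-]
9: R B8 -> L2 hit  d=-]
10: R B8 -> L2 hit  d=-]
11: W B3 -> L0 hit  d=D]
12: R B3 -> L0 hit  d=D]
13: W B3 -> L0 hit  d=D]
14: R B0 -> L0 miss wb->B3  d=-]
15: R B0 -> L0 hit  d=-]

WB = [2, 3]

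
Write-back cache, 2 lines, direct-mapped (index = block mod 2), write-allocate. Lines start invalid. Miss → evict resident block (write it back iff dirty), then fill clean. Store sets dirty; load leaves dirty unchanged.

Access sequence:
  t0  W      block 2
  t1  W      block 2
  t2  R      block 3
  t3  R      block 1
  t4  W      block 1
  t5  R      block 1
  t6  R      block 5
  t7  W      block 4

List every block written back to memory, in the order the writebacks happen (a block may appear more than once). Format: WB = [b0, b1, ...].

WB = [1, 2]

0: W B2 -> L0 miss  d=D]
1: W B2 -> L0 hit  d=D]
2: R B3 -> L1 miss  d=-]
3: R B1 -> L1 miss  d=-]
4: W B1 -> L1 hit  d=D]
5: R B1 -> L1 hit  d=D]
6: R B5 -> L1 miss wb->B1  d=-]
7: W B4 -> L0 miss wb->B2  d=D]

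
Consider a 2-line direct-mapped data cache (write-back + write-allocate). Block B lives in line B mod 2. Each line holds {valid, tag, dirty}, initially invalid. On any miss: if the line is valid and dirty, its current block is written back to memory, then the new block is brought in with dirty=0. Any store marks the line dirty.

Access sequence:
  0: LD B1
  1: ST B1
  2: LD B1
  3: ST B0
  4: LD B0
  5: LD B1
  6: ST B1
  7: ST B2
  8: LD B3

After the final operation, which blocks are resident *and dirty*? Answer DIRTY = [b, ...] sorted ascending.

  0 | R B1 → L1 miss [-]
  1 | W B1 → L1 hit [D]
  2 | R B1 → L1 hit [D]
  3 | W B0 → L0 miss [D]
  4 | R B0 → L0 hit [D]
  5 | R B1 → L1 hit [D]
  6 | W B1 → L1 hit [D]
  7 | W B2 → L0 miss wb→B0 [D]
  8 | R B3 → L1 miss wb→B1 [-]

DIRTY = [2]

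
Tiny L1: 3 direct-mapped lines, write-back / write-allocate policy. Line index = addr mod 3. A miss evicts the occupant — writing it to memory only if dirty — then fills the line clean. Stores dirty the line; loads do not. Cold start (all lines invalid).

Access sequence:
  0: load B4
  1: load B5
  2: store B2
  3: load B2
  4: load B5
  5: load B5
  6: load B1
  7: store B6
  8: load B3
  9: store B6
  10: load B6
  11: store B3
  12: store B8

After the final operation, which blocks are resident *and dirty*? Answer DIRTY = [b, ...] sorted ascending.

  0 | R B4 → L1 miss [-]
  1 | R B5 → L2 miss [-]
  2 | W B2 → L2 miss [D]
  3 | R B2 → L2 hit [D]
  4 | R B5 → L2 miss wb→B2 [-]
  5 | R B5 → L2 hit [-]
  6 | R B1 → L1 miss [-]
  7 | W B6 → L0 miss [D]
  8 | R B3 → L0 miss wb→B6 [-]
  9 | W B6 → L0 miss [D]
  10 | R B6 → L0 hit [D]
  11 | W B3 → L0 miss wb→B6 [D]
  12 | W B8 → L2 miss [D]

DIRTY = [3, 8]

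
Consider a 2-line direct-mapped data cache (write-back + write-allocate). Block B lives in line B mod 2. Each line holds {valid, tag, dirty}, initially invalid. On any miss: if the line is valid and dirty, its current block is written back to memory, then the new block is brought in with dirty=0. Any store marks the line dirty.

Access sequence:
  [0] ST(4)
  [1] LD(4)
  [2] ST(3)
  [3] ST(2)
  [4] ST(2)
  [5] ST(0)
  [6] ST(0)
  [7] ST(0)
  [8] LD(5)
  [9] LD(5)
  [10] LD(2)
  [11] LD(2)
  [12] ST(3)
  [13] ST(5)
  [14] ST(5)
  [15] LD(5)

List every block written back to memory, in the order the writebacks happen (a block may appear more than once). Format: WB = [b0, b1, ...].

WB = [4, 2, 3, 0, 3]

0: W B4 -> L0 miss  d=D]
1: R B4 -> L0 hit  d=D]
2: W B3 -> L1 miss  d=D]
3: W B2 -> L0 miss wb->B4  d=D]
4: W B2 -> L0 hit  d=D]
5: W B0 -> L0 miss wb->B2  d=D]
6: W B0 -> L0 hit  d=D]
7: W B0 -> L0 hit  d=D]
8: R B5 -> L1 miss wb->B3  d=-]
9: R B5 -> L1 hit  d=-]
10: R B2 -> L0 miss wb->B0  d=-]
11: R B2 -> L0 hit  d=-]
12: W B3 -> L1 miss  d=D]
13: W B5 -> L1 miss wb->B3  d=D]
14: W B5 -> L1 hit  d=D]
15: R B5 -> L1 hit  d=D]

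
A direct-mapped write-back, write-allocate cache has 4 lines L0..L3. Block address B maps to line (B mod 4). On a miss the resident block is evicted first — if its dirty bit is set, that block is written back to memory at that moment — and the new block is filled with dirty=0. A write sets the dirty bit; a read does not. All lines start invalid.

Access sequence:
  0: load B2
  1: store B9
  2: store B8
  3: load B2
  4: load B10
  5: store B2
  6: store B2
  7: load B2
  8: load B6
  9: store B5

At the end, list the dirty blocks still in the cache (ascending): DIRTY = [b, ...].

DIRTY = [5, 8]

0: R B2 -> L2 miss  d=-]
1: W B9 -> L1 miss  d=D]
2: W B8 -> L0 miss  d=D]
3: R B2 -> L2 hit  d=-]
4: R B10 -> L2 miss  d=-]
5: W B2 -> L2 miss  d=D]
6: W B2 -> L2 hit  d=D]
7: R B2 -> L2 hit  d=D]
8: R B6 -> L2 miss wb->B2  d=-]
9: W B5 -> L1 miss wb->B9  d=D]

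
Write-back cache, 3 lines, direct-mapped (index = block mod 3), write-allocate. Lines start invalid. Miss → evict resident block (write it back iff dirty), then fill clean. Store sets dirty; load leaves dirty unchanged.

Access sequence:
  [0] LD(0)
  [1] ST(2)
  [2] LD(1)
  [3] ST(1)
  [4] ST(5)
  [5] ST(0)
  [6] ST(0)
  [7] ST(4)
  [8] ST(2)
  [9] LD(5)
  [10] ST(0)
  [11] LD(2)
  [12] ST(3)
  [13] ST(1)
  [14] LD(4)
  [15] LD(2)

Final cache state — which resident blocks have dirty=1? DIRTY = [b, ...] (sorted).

DIRTY = [3]

  0 | R B0 → L0 miss [-]
  1 | W B2 → L2 miss [D]
  2 | R B1 → L1 miss [-]
  3 | W B1 → L1 hit [D]
  4 | W B5 → L2 miss wb→B2 [D]
  5 | W B0 → L0 hit [D]
  6 | W B0 → L0 hit [D]
  7 | W B4 → L1 miss wb→B1 [D]
  8 | W B2 → L2 miss wb→B5 [D]
  9 | R B5 → L2 miss wb→B2 [-]
  10 | W B0 → L0 hit [D]
  11 | R B2 → L2 miss [-]
  12 | W B3 → L0 miss wb→B0 [D]
  13 | W B1 → L1 miss wb→B4 [D]
  14 | R B4 → L1 miss wb→B1 [-]
  15 | R B2 → L2 hit [-]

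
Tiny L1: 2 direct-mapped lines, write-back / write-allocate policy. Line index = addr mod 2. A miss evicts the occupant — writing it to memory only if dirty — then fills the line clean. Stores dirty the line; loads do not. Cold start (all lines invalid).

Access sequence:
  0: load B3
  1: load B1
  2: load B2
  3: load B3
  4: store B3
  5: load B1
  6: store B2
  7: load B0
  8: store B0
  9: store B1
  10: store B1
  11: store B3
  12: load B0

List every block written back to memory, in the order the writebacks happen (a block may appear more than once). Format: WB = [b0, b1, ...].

WB = [3, 2, 1]

0: R B3 -> L1 miss  d=-]
1: R B1 -> L1 miss  d=-]
2: R B2 -> L0 miss  d=-]
3: R B3 -> L1 miss  d=-]
4: W B3 -> L1 hit  d=D]
5: R B1 -> L1 miss wb->B3  d=-]
6: W B2 -> L0 hit  d=D]
7: R B0 -> L0 miss wb->B2  d=-]
8: W B0 -> L0 hit  d=D]
9: W B1 -> L1 hit  d=D]
10: W B1 -> L1 hit  d=D]
11: W B3 -> L1 miss wb->B1  d=D]
12: R B0 -> L0 hit  d=D]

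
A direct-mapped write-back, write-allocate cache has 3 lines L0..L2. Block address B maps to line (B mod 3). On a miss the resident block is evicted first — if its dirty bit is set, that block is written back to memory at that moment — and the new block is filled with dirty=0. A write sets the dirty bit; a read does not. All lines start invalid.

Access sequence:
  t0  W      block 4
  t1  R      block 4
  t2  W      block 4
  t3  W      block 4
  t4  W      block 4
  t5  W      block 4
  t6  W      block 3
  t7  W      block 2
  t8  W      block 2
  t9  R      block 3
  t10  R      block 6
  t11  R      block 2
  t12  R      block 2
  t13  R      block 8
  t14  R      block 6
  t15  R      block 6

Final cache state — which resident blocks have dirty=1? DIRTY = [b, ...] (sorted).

0: W B4 -> L1 miss  d=D]
1: R B4 -> L1 hit  d=D]
2: W B4 -> L1 hit  d=D]
3: W B4 -> L1 hit  d=D]
4: W B4 -> L1 hit  d=D]
5: W B4 -> L1 hit  d=D]
6: W B3 -> L0 miss  d=D]
7: W B2 -> L2 miss  d=D]
8: W B2 -> L2 hit  d=D]
9: R B3 -> L0 hit  d=D]
10: R B6 -> L0 miss wb->B3  d=-]
11: R B2 -> L2 hit  d=D]
12: R B2 -> L2 hit  d=D]
13: R B8 -> L2 miss wb->B2  d=-]
14: R B6 -> L0 hit  d=-]
15: R B6 -> L0 hit  d=-]

DIRTY = [4]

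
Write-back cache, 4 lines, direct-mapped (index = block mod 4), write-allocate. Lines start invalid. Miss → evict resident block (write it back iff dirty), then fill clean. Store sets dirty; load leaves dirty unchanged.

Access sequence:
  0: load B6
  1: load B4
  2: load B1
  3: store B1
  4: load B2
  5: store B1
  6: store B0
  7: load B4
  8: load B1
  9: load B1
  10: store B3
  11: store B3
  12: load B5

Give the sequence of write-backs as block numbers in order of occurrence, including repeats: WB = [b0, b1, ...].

0: R B6 -> L2 miss  d=-]
1: R B4 -> L0 miss  d=-]
2: R B1 -> L1 miss  d=-]
3: W B1 -> L1 hit  d=D]
4: R B2 -> L2 miss  d=-]
5: W B1 -> L1 hit  d=D]
6: W B0 -> L0 miss  d=D]
7: R B4 -> L0 miss wb->B0  d=-]
8: R B1 -> L1 hit  d=D]
9: R B1 -> L1 hit  d=D]
10: W B3 -> L3 miss  d=D]
11: W B3 -> L3 hit  d=D]
12: R B5 -> L1 miss wb->B1  d=-]

WB = [0, 1]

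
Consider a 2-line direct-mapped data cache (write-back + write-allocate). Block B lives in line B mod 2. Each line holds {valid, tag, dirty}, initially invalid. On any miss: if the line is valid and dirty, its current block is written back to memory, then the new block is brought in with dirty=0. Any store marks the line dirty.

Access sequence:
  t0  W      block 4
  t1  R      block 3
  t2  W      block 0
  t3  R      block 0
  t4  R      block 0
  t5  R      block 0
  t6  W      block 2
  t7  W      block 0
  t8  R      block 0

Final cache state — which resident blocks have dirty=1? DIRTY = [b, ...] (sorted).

  0 | W B4 → L0 miss [D]
  1 | R B3 → L1 miss [-]
  2 | W B0 → L0 miss wb→B4 [D]
  3 | R B0 → L0 hit [D]
  4 | R B0 → L0 hit [D]
  5 | R B0 → L0 hit [D]
  6 | W B2 → L0 miss wb→B0 [D]
  7 | W B0 → L0 miss wb→B2 [D]
  8 | R B0 → L0 hit [D]

DIRTY = [0]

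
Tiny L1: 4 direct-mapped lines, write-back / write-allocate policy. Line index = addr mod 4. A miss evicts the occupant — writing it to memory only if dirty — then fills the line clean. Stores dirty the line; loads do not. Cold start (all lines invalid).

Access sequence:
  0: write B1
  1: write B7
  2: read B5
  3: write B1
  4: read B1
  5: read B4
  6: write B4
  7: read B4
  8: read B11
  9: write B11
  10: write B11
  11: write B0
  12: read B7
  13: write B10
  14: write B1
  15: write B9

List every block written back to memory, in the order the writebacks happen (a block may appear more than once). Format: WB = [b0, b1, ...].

WB = [1, 7, 4, 11, 1]

  0 | W B1 → L1 miss [D]
  1 | W B7 → L3 miss [D]
  2 | R B5 → L1 miss wb→B1 [-]
  3 | W B1 → L1 miss [D]
  4 | R B1 → L1 hit [D]
  5 | R B4 → L0 miss [-]
  6 | W B4 → L0 hit [D]
  7 | R B4 → L0 hit [D]
  8 | R B11 → L3 miss wb→B7 [-]
  9 | W B11 → L3 hit [D]
  10 | W B11 → L3 hit [D]
  11 | W B0 → L0 miss wb→B4 [D]
  12 | R B7 → L3 miss wb→B11 [-]
  13 | W B10 → L2 miss [D]
  14 | W B1 → L1 hit [D]
  15 | W B9 → L1 miss wb→B1 [D]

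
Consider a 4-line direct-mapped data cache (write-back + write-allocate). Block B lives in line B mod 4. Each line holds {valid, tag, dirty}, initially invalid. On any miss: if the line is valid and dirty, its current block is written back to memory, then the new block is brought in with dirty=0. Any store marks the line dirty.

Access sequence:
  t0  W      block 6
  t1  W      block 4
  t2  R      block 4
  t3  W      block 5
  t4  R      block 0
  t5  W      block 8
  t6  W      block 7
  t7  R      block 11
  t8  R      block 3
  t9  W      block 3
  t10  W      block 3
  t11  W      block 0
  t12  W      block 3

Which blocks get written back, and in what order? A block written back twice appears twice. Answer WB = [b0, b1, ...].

WB = [4, 7, 8]

0: W B6 -> L2 miss  d=D]
1: W B4 -> L0 miss  d=D]
2: R B4 -> L0 hit  d=D]
3: W B5 -> L1 miss  d=D]
4: R B0 -> L0 miss wb->B4  d=-]
5: W B8 -> L0 miss  d=D]
6: W B7 -> L3 miss  d=D]
7: R B11 -> L3 miss wb->B7  d=-]
8: R B3 -> L3 miss  d=-]
9: W B3 -> L3 hit  d=D]
10: W B3 -> L3 hit  d=D]
11: W B0 -> L0 miss wb->B8  d=D]
12: W B3 -> L3 hit  d=D]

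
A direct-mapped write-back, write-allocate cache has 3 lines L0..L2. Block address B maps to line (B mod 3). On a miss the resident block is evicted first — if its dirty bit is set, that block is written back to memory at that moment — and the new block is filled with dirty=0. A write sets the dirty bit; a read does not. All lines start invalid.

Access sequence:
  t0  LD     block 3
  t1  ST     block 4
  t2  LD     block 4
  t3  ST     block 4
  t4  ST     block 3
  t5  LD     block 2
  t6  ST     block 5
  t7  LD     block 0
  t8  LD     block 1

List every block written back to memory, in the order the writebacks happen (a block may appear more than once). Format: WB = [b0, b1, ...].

  0 | R B3 → L0 miss [-]
  1 | W B4 → L1 miss [D]
  2 | R B4 → L1 hit [D]
  3 | W B4 → L1 hit [D]
  4 | W B3 → L0 hit [D]
  5 | R B2 → L2 miss [-]
  6 | W B5 → L2 miss [D]
  7 | R B0 → L0 miss wb→B3 [-]
  8 | R B1 → L1 miss wb→B4 [-]

WB = [3, 4]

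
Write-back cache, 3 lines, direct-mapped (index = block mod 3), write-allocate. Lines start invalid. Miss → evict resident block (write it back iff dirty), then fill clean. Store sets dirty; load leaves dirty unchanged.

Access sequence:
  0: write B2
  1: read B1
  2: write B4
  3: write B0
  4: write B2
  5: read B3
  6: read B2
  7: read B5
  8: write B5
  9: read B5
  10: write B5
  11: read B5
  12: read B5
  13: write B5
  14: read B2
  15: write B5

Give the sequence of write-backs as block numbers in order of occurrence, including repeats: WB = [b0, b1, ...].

WB = [0, 2, 5]

  0 | W B2 → L2 miss [D]
  1 | R B1 → L1 miss [-]
  2 | W B4 → L1 miss [D]
  3 | W B0 → L0 miss [D]
  4 | W B2 → L2 hit [D]
  5 | R B3 → L0 miss wb→B0 [-]
  6 | R B2 → L2 hit [D]
  7 | R B5 → L2 miss wb→B2 [-]
  8 | W B5 → L2 hit [D]
  9 | R B5 → L2 hit [D]
  10 | W B5 → L2 hit [D]
  11 | R B5 → L2 hit [D]
  12 | R B5 → L2 hit [D]
  13 | W B5 → L2 hit [D]
  14 | R B2 → L2 miss wb→B5 [-]
  15 | W B5 → L2 miss [D]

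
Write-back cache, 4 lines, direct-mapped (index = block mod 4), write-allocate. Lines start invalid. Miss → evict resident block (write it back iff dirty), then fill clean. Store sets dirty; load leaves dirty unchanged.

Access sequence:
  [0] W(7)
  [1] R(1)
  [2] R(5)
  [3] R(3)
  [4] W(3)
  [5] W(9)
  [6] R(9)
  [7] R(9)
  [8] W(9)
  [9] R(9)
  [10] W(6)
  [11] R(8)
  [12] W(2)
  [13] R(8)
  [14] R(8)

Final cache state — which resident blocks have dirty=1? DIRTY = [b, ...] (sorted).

DIRTY = [2, 3, 9]

  0 | W B7 → L3 miss [D]
  1 | R B1 → L1 miss [-]
  2 | R B5 → L1 miss [-]
  3 | R B3 → L3 miss wb→B7 [-]
  4 | W B3 → L3 hit [D]
  5 | W B9 → L1 miss [D]
  6 | R B9 → L1 hit [D]
  7 | R B9 → L1 hit [D]
  8 | W B9 → L1 hit [D]
  9 | R B9 → L1 hit [D]
  10 | W B6 → L2 miss [D]
  11 | R B8 → L0 miss [-]
  12 | W B2 → L2 miss wb→B6 [D]
  13 | R B8 → L0 hit [-]
  14 | R B8 → L0 hit [-]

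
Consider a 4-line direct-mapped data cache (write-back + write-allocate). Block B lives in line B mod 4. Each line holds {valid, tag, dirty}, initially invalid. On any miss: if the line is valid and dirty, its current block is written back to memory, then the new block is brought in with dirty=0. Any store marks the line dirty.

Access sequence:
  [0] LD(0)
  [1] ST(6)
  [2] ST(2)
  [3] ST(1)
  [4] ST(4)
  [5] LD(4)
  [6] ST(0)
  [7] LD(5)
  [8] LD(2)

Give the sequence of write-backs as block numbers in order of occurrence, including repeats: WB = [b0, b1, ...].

WB = [6, 4, 1]

0: R B0 -> L0 miss  d=-]
1: W B6 -> L2 miss  d=D]
2: W B2 -> L2 miss wb->B6  d=D]
3: W B1 -> L1 miss  d=D]
4: W B4 -> L0 miss  d=D]
5: R B4 -> L0 hit  d=D]
6: W B0 -> L0 miss wb->B4  d=D]
7: R B5 -> L1 miss wb->B1  d=-]
8: R B2 -> L2 hit  d=D]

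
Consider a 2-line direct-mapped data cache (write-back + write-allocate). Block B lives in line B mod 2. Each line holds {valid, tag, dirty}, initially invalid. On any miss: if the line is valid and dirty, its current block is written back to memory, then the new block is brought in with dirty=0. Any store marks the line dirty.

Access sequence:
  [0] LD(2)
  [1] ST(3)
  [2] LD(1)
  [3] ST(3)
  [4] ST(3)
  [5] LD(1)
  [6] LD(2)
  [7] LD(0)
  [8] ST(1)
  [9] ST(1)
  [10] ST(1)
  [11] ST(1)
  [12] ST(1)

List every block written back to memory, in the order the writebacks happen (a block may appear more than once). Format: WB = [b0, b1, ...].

WB = [3, 3]

  0 | R B2 → L0 miss [-]
  1 | W B3 → L1 miss [D]
  2 | R B1 → L1 miss wb→B3 [-]
  3 | W B3 → L1 miss [D]
  4 | W B3 → L1 hit [D]
  5 | R B1 → L1 miss wb→B3 [-]
  6 | R B2 → L0 hit [-]
  7 | R B0 → L0 miss [-]
  8 | W B1 → L1 hit [D]
  9 | W B1 → L1 hit [D]
  10 | W B1 → L1 hit [D]
  11 | W B1 → L1 hit [D]
  12 | W B1 → L1 hit [D]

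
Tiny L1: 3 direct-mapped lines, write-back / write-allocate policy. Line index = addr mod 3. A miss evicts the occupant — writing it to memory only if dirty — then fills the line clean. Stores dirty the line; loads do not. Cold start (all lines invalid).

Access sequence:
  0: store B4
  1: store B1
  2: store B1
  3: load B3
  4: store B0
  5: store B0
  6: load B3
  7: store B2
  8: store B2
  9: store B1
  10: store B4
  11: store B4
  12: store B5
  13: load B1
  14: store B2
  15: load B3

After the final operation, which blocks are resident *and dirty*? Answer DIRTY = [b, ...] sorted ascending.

0: W B4 → L1 miss [D]
1: W B1 → L1 miss wb→B4 [D]
2: W B1 → L1 hit [D]
3: R B3 → L0 miss [-]
4: W B0 → L0 miss [D]
5: W B0 → L0 hit [D]
6: R B3 → L0 miss wb→B0 [-]
7: W B2 → L2 miss [D]
8: W B2 → L2 hit [D]
9: W B1 → L1 hit [D]
10: W B4 → L1 miss wb→B1 [D]
11: W B4 → L1 hit [D]
12: W B5 → L2 miss wb→B2 [D]
13: R B1 → L1 miss wb→B4 [-]
14: W B2 → L2 miss wb→B5 [D]
15: R B3 → L0 hit [-]

DIRTY = [2]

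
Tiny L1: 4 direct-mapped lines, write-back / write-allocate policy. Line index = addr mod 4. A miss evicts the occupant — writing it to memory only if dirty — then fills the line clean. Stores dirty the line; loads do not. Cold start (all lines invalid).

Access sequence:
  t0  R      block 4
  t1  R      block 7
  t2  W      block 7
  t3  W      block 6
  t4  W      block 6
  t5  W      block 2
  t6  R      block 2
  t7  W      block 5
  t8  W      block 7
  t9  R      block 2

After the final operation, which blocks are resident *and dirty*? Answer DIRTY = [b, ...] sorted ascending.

  0 | R B4 → L0 miss [-]
  1 | R B7 → L3 miss [-]
  2 | W B7 → L3 hit [D]
  3 | W B6 → L2 miss [D]
  4 | W B6 → L2 hit [D]
  5 | W B2 → L2 miss wb→B6 [D]
  6 | R B2 → L2 hit [D]
  7 | W B5 → L1 miss [D]
  8 | W B7 → L3 hit [D]
  9 | R B2 → L2 hit [D]

DIRTY = [2, 5, 7]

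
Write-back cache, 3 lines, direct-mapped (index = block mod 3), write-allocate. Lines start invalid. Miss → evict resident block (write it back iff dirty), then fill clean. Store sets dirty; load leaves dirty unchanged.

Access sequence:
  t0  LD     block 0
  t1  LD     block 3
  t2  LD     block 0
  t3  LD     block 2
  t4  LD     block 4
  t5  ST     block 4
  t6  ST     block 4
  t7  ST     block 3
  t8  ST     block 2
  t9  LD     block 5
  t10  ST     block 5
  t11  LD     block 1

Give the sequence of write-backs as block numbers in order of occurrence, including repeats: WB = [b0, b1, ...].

  0 | R B0 → L0 miss [-]
  1 | R B3 → L0 miss [-]
  2 | R B0 → L0 miss [-]
  3 | R B2 → L2 miss [-]
  4 | R B4 → L1 miss [-]
  5 | W B4 → L1 hit [D]
  6 | W B4 → L1 hit [D]
  7 | W B3 → L0 miss [D]
  8 | W B2 → L2 hit [D]
  9 | R B5 → L2 miss wb→B2 [-]
  10 | W B5 → L2 hit [D]
  11 | R B1 → L1 miss wb→B4 [-]

WB = [2, 4]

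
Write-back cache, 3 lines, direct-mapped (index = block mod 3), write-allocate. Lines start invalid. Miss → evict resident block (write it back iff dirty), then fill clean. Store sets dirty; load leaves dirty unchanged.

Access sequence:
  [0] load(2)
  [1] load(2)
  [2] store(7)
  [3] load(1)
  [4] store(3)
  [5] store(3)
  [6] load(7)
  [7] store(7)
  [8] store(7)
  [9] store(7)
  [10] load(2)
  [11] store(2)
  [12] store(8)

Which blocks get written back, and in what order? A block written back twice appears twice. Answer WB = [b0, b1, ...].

WB = [7, 2]

  0 | R B2 → L2 miss [-]
  1 | R B2 → L2 hit [-]
  2 | W B7 → L1 miss [D]
  3 | R B1 → L1 miss wb→B7 [-]
  4 | W B3 → L0 miss [D]
  5 | W B3 → L0 hit [D]
  6 | R B7 → L1 miss [-]
  7 | W B7 → L1 hit [D]
  8 | W B7 → L1 hit [D]
  9 | W B7 → L1 hit [D]
  10 | R B2 → L2 hit [-]
  11 | W B2 → L2 hit [D]
  12 | W B8 → L2 miss wb→B2 [D]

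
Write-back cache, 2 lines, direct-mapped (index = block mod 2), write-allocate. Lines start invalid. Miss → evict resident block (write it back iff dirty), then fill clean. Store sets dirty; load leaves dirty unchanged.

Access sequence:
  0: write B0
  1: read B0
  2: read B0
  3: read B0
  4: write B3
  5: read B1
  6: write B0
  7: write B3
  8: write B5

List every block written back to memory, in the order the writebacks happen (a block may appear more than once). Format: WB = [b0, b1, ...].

0: W B0 -> L0 miss  d=D]
1: R B0 -> L0 hit  d=D]
2: R B0 -> L0 hit  d=D]
3: R B0 -> L0 hit  d=D]
4: W B3 -> L1 miss  d=D]
5: R B1 -> L1 miss wb->B3  d=-]
6: W B0 -> L0 hit  d=D]
7: W B3 -> L1 miss  d=D]
8: W B5 -> L1 miss wb->B3  d=D]

WB = [3, 3]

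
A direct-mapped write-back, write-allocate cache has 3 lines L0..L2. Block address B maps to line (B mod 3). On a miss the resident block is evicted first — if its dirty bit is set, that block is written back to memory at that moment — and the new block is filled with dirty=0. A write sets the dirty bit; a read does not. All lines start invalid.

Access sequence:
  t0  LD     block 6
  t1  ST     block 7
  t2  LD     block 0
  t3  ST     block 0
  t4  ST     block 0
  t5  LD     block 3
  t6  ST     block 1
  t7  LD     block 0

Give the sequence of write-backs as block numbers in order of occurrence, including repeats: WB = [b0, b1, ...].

0: R B6 -> L0 miss  d=-]
1: W B7 -> L1 miss  d=D]
2: R B0 -> L0 miss  d=-]
3: W B0 -> L0 hit  d=D]
4: W B0 -> L0 hit  d=D]
5: R B3 -> L0 miss wb->B0  d=-]
6: W B1 -> L1 miss wb->B7  d=D]
7: R B0 -> L0 miss  d=-]

WB = [0, 7]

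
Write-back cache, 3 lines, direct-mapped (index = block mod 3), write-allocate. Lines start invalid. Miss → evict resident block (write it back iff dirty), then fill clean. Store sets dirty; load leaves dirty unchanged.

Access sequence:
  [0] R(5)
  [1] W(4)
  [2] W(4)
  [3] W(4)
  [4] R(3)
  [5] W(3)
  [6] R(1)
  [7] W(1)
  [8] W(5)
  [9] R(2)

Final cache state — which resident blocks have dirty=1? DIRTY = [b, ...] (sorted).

DIRTY = [1, 3]

0: R B5 -> L2 miss  d=-]
1: W B4 -> L1 miss  d=D]
2: W B4 -> L1 hit  d=D]
3: W B4 -> L1 hit  d=D]
4: R B3 -> L0 miss  d=-]
5: W B3 -> L0 hit  d=D]
6: R B1 -> L1 miss wb->B4  d=-]
7: W B1 -> L1 hit  d=D]
8: W B5 -> L2 hit  d=D]
9: R B2 -> L2 miss wb->B5  d=-]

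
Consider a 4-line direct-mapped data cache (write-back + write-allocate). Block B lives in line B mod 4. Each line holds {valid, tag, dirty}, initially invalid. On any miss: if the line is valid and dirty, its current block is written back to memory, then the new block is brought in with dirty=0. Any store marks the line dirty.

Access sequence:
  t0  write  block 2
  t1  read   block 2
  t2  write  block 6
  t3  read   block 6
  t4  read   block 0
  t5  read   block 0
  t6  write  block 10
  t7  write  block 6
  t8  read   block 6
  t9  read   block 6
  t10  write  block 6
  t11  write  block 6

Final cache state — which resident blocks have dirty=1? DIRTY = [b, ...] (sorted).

DIRTY = [6]

0: W B2 -> L2 miss  d=D]
1: R B2 -> L2 hit  d=D]
2: W B6 -> L2 miss wb->B2  d=D]
3: R B6 -> L2 hit  d=D]
4: R B0 -> L0 miss  d=-]
5: R B0 -> L0 hit  d=-]
6: W B10 -> L2 miss wb->B6  d=D]
7: W B6 -> L2 miss wb->B10  d=D]
8: R B6 -> L2 hit  d=D]
9: R B6 -> L2 hit  d=D]
10: W B6 -> L2 hit  d=D]
11: W B6 -> L2 hit  d=D]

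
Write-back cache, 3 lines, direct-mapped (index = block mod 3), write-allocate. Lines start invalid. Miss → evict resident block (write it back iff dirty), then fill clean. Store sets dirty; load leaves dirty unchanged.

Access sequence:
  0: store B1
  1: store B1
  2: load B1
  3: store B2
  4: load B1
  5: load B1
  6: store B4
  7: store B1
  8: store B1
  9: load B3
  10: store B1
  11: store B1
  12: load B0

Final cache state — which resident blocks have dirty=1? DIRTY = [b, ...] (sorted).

DIRTY = [1, 2]

0: W B1 -> L1 miss  d=D]
1: W B1 -> L1 hit  d=D]
2: R B1 -> L1 hit  d=D]
3: W B2 -> L2 miss  d=D]
4: R B1 -> L1 hit  d=D]
5: R B1 -> L1 hit  d=D]
6: W B4 -> L1 miss wb->B1  d=D]
7: W B1 -> L1 miss wb->B4  d=D]
8: W B1 -> L1 hit  d=D]
9: R B3 -> L0 miss  d=-]
10: W B1 -> L1 hit  d=D]
11: W B1 -> L1 hit  d=D]
12: R B0 -> L0 miss  d=-]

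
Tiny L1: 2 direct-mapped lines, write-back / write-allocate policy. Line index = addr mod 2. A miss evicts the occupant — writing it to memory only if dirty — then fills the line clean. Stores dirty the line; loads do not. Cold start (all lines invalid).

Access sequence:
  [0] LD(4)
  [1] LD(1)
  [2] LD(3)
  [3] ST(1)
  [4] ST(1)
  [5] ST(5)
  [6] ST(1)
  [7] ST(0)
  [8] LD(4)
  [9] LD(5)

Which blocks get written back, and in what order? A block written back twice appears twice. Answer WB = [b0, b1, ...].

0: R B4 → L0 miss [-]
1: R B1 → L1 miss [-]
2: R B3 → L1 miss [-]
3: W B1 → L1 miss [D]
4: W B1 → L1 hit [D]
5: W B5 → L1 miss wb→B1 [D]
6: W B1 → L1 miss wb→B5 [D]
7: W B0 → L0 miss [D]
8: R B4 → L0 miss wb→B0 [-]
9: R B5 → L1 miss wb→B1 [-]

WB = [1, 5, 0, 1]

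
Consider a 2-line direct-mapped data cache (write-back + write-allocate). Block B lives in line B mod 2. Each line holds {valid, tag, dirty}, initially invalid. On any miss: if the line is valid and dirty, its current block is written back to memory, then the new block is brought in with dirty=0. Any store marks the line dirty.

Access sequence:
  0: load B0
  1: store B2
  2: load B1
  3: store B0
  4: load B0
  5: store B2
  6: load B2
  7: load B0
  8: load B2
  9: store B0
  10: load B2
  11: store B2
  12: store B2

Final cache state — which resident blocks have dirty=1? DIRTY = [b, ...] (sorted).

0: R B0 -> L0 miss  d=-]
1: W B2 -> L0 miss  d=D]
2: R B1 -> L1 miss  d=-]
3: W B0 -> L0 miss wb->B2  d=D]
4: R B0 -> L0 hit  d=D]
5: W B2 -> L0 miss wb->B0  d=D]
6: R B2 -> L0 hit  d=D]
7: R B0 -> L0 miss wb->B2  d=-]
8: R B2 -> L0 miss  d=-]
9: W B0 -> L0 miss  d=D]
10: R B2 -> L0 miss wb->B0  d=-]
11: W B2 -> L0 hit  d=D]
12: W B2 -> L0 hit  d=D]

DIRTY = [2]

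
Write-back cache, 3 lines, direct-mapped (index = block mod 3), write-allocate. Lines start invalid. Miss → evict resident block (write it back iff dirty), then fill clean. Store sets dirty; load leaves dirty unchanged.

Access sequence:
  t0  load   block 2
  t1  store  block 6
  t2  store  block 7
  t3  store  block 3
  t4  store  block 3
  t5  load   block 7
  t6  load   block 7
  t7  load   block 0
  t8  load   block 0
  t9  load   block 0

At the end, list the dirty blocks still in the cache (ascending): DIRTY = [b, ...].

DIRTY = [7]

0: R B2 → L2 miss [-]
1: W B6 → L0 miss [D]
2: W B7 → L1 miss [D]
3: W B3 → L0 miss wb→B6 [D]
4: W B3 → L0 hit [D]
5: R B7 → L1 hit [D]
6: R B7 → L1 hit [D]
7: R B0 → L0 miss wb→B3 [-]
8: R B0 → L0 hit [-]
9: R B0 → L0 hit [-]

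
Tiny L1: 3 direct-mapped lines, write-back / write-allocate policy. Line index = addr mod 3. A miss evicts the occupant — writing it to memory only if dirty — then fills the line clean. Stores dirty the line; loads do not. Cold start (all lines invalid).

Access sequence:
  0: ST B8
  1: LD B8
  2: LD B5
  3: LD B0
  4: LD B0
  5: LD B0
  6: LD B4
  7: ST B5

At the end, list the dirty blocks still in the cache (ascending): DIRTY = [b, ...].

DIRTY = [5]

  0 | W B8 → L2 miss [D]
  1 | R B8 → L2 hit [D]
  2 | R B5 → L2 miss wb→B8 [-]
  3 | R B0 → L0 miss [-]
  4 | R B0 → L0 hit [-]
  5 | R B0 → L0 hit [-]
  6 | R B4 → L1 miss [-]
  7 | W B5 → L2 hit [D]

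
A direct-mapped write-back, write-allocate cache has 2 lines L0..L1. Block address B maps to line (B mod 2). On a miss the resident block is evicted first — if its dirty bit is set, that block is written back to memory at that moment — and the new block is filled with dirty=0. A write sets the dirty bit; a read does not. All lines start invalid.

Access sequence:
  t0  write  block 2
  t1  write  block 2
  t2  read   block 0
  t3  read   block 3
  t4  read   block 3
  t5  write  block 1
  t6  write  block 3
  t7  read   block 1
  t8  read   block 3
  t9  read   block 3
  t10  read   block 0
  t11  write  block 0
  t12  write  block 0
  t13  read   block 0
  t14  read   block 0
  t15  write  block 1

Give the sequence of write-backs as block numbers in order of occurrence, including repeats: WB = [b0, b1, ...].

WB = [2, 1, 3]

  0 | W B2 → L0 miss [D]
  1 | W B2 → L0 hit [D]
  2 | R B0 → L0 miss wb→B2 [-]
  3 | R B3 → L1 miss [-]
  4 | R B3 → L1 hit [-]
  5 | W B1 → L1 miss [D]
  6 | W B3 → L1 miss wb→B1 [D]
  7 | R B1 → L1 miss wb→B3 [-]
  8 | R B3 → L1 miss [-]
  9 | R B3 → L1 hit [-]
  10 | R B0 → L0 hit [-]
  11 | W B0 → L0 hit [D]
  12 | W B0 → L0 hit [D]
  13 | R B0 → L0 hit [D]
  14 | R B0 → L0 hit [D]
  15 | W B1 → L1 miss [D]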